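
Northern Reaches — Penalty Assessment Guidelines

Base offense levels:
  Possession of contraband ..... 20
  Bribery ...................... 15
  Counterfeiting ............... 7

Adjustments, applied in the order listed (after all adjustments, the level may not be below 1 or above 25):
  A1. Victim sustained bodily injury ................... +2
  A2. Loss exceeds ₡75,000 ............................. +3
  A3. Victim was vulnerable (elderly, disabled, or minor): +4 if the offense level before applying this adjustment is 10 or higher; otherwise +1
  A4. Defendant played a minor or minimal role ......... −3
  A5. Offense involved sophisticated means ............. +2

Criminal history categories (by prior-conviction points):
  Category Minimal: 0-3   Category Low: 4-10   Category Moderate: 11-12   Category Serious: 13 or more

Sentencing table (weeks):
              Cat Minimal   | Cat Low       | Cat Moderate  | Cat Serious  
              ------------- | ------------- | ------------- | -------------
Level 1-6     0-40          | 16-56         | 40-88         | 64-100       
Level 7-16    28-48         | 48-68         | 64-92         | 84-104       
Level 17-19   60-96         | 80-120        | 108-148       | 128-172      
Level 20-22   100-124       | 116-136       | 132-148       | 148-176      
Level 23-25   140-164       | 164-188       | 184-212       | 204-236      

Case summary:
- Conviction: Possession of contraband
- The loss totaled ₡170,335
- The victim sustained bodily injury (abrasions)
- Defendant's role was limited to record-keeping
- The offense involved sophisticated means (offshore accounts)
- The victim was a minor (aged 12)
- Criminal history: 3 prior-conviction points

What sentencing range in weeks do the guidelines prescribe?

140-164 weeks

Base offense level for possession of contraband: 20.
A1 applies: 20 + 2 = 22.
A2 applies: 22 + 3 = 25.
A3 applies (level before this adjustment is 25 ≥ 10, so +4): 25 + 4 = 29.
A4 applies: 29 − 3 = 26.
A5 applies: 26 + 2 = 28.
Level 28 exceeds the maximum of 25; capped at 25.
Final offense level: 25.
Criminal history: 3 prior points → Category Minimal (0-3).
Level 25 falls in the 23-25 band.
Grid: Level 23-25 × Category Minimal = 140-164 weeks.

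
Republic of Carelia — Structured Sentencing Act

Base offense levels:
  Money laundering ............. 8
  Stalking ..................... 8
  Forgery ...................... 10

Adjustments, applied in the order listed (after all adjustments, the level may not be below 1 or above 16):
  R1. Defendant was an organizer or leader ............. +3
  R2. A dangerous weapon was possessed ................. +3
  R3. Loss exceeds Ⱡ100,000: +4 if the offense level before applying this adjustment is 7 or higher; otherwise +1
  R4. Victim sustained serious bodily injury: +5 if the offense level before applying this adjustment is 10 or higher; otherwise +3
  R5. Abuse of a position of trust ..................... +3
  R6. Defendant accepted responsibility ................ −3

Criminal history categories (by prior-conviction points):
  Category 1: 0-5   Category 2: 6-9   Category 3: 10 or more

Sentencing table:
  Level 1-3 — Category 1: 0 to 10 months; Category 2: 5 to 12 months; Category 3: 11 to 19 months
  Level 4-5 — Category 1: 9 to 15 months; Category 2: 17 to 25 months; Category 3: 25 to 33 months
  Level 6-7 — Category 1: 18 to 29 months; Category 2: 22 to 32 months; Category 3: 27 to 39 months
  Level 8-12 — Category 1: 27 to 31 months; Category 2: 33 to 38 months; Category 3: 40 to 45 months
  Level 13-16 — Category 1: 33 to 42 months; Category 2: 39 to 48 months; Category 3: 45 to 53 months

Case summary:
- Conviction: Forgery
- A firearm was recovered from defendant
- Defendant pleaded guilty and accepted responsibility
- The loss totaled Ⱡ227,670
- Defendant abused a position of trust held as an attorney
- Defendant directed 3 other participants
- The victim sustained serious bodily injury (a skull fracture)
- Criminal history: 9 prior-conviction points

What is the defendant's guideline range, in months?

39-48 months

Base offense level for forgery: 10.
R1 applies: 10 + 3 = 13.
R2 applies: 13 + 3 = 16.
R3 applies (level before this adjustment is 16 ≥ 7, so +4): 16 + 4 = 20.
R4 applies (level before this adjustment is 20 ≥ 10, so +5): 20 + 5 = 25.
R5 applies: 25 + 3 = 28.
R6 applies: 28 − 3 = 25.
Level 25 exceeds the maximum of 16; capped at 16.
Final offense level: 16.
Criminal history: 9 prior points → Category 2 (6-9).
Level 16 falls in the 13-16 band.
Grid: Level 13-16 × Category 2 = 39-48 months.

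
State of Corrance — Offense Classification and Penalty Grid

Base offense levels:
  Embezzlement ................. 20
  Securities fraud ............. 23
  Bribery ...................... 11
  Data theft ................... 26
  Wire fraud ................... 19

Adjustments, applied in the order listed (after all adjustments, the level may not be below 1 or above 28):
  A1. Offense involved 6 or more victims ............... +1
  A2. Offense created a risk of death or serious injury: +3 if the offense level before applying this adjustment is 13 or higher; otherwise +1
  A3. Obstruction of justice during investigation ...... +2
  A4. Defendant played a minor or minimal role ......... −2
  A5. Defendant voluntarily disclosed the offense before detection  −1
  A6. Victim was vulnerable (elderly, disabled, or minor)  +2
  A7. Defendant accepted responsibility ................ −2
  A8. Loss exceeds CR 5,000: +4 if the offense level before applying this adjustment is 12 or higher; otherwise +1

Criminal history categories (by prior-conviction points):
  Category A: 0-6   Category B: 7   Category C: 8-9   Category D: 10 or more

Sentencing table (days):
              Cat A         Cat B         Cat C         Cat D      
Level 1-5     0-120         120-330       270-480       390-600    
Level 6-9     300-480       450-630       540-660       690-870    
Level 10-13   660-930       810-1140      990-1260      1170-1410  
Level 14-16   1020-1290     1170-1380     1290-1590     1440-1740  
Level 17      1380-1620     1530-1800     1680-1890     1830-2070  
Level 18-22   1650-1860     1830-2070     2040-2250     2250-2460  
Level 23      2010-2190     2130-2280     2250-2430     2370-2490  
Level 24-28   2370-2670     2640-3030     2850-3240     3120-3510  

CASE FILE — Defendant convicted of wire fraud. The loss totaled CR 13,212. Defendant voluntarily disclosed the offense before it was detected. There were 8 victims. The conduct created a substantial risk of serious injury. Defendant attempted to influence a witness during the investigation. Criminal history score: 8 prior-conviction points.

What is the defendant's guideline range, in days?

Base offense level for wire fraud: 19.
A1 applies: 19 + 1 = 20.
A2 applies (level before this adjustment is 20 ≥ 13, so +3): 20 + 3 = 23.
A3 applies: 23 + 2 = 25.
A5 applies: 25 − 1 = 24.
A6 does not apply.
A8 applies (level before this adjustment is 24 ≥ 12, so +4): 24 + 4 = 28.
Final offense level: 28.
Criminal history: 8 prior points → Category C (8-9).
Level 28 falls in the 24-28 band.
Grid: Level 24-28 × Category C = 2850-3240 days.

2850-3240 days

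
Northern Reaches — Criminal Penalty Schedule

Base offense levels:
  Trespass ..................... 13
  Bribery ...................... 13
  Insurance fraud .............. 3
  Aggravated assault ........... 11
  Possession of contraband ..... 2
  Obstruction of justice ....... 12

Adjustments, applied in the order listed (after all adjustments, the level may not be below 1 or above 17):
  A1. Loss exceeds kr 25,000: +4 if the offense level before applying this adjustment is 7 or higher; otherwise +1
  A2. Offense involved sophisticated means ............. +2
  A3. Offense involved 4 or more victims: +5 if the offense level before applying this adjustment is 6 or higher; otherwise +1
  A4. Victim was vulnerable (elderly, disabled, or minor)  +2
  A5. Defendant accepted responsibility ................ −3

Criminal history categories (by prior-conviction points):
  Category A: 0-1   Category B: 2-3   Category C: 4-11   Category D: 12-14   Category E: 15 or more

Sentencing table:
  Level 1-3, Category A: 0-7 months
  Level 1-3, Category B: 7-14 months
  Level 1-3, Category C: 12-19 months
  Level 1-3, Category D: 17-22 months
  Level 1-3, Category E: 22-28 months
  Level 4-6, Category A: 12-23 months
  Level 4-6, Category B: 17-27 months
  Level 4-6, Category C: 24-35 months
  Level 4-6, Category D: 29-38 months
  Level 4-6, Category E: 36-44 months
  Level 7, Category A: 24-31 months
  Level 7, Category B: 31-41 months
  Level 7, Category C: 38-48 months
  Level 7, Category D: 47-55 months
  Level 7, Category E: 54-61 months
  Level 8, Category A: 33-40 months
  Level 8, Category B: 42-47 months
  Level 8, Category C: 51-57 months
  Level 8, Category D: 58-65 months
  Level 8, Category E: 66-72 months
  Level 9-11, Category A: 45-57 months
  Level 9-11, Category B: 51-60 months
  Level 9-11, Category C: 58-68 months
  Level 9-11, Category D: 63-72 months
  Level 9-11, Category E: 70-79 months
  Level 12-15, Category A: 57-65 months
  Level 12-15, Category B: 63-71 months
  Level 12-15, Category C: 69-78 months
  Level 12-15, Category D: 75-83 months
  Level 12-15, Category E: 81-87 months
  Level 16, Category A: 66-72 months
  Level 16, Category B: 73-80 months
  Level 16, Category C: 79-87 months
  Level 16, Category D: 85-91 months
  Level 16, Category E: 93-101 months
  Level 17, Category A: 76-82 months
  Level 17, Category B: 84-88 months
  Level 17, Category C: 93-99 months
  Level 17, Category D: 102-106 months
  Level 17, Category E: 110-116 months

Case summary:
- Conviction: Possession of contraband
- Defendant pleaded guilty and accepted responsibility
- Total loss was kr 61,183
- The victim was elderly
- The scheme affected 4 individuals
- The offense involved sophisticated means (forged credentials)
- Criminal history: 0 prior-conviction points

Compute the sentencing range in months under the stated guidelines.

Base offense level for possession of contraband: 2.
A1 applies (level before this adjustment is 2 < 7, so +1): 2 + 1 = 3.
A2 applies: 3 + 2 = 5.
A3 applies (level before this adjustment is 5 < 6, so +1): 5 + 1 = 6.
A4 applies: 6 + 2 = 8.
A5 applies: 8 − 3 = 5.
Final offense level: 5.
Criminal history: 0 prior points → Category A (0-1).
Level 5 falls in the 4-6 band.
Grid: Level 4-6 × Category A = 12-23 months.

12-23 months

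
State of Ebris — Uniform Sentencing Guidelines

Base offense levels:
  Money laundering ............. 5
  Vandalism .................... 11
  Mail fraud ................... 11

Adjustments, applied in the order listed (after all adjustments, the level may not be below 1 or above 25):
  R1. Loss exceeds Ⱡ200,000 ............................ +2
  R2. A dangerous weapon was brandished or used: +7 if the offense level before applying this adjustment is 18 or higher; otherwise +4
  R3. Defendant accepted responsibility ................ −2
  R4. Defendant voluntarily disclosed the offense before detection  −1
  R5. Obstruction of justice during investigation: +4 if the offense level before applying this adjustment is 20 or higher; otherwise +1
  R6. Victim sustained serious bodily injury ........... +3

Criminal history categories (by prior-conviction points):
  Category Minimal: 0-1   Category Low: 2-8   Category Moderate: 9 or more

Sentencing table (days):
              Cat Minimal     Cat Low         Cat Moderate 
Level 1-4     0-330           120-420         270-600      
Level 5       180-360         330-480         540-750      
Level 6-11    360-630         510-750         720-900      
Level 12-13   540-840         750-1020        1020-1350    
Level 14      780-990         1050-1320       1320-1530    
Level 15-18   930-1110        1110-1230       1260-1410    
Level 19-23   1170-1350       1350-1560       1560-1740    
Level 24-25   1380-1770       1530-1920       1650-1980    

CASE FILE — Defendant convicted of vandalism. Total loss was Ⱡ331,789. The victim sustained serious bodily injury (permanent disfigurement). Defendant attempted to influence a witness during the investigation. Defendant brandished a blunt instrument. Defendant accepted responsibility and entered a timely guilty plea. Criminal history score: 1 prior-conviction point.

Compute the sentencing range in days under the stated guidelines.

Base offense level for vandalism: 11.
R1 applies: 11 + 2 = 13.
R2 applies (level before this adjustment is 13 < 18, so +4): 13 + 4 = 17.
R3 applies: 17 − 2 = 15.
R4 does not apply.
R5 applies (level before this adjustment is 15 < 20, so +1): 15 + 1 = 16.
R6 applies: 16 + 3 = 19.
Final offense level: 19.
Criminal history: 1 prior point → Category Minimal (0-1).
Level 19 falls in the 19-23 band.
Grid: Level 19-23 × Category Minimal = 1170-1350 days.

1170-1350 days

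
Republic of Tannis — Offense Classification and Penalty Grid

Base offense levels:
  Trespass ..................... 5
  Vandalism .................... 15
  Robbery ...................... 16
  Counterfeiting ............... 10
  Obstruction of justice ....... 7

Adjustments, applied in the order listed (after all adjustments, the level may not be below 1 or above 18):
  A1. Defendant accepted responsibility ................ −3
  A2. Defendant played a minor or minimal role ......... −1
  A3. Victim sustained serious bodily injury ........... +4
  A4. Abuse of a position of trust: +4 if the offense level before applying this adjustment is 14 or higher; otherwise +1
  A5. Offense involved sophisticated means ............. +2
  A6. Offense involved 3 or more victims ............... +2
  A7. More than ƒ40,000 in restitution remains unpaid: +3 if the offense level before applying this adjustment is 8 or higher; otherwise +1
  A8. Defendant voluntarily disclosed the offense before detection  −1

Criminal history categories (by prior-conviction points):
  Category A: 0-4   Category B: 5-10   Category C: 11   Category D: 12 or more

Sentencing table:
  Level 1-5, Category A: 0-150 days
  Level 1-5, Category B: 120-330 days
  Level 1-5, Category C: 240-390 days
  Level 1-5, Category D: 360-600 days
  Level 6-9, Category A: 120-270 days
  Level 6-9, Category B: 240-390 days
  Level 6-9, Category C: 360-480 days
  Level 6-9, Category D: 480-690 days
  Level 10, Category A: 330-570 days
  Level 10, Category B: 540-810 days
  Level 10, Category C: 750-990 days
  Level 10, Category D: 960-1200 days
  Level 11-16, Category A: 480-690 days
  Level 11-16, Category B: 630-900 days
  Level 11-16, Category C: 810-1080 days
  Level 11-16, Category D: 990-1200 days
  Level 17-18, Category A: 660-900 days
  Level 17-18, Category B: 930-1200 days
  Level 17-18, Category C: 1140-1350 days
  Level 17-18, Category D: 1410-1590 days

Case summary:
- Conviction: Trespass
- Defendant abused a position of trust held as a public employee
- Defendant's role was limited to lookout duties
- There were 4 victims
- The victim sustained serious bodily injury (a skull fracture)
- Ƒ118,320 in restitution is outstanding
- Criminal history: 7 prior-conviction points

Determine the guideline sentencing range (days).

Base offense level for trespass: 5.
A1 does not apply.
A2 applies: 5 − 1 = 4.
A3 applies: 4 + 4 = 8.
A4 applies (level before this adjustment is 8 < 14, so +1): 8 + 1 = 9.
A6 applies: 9 + 2 = 11.
A7 applies (level before this adjustment is 11 ≥ 8, so +3): 11 + 3 = 14.
Final offense level: 14.
Criminal history: 7 prior points → Category B (5-10).
Level 14 falls in the 11-16 band.
Grid: Level 11-16 × Category B = 630-900 days.

630-900 days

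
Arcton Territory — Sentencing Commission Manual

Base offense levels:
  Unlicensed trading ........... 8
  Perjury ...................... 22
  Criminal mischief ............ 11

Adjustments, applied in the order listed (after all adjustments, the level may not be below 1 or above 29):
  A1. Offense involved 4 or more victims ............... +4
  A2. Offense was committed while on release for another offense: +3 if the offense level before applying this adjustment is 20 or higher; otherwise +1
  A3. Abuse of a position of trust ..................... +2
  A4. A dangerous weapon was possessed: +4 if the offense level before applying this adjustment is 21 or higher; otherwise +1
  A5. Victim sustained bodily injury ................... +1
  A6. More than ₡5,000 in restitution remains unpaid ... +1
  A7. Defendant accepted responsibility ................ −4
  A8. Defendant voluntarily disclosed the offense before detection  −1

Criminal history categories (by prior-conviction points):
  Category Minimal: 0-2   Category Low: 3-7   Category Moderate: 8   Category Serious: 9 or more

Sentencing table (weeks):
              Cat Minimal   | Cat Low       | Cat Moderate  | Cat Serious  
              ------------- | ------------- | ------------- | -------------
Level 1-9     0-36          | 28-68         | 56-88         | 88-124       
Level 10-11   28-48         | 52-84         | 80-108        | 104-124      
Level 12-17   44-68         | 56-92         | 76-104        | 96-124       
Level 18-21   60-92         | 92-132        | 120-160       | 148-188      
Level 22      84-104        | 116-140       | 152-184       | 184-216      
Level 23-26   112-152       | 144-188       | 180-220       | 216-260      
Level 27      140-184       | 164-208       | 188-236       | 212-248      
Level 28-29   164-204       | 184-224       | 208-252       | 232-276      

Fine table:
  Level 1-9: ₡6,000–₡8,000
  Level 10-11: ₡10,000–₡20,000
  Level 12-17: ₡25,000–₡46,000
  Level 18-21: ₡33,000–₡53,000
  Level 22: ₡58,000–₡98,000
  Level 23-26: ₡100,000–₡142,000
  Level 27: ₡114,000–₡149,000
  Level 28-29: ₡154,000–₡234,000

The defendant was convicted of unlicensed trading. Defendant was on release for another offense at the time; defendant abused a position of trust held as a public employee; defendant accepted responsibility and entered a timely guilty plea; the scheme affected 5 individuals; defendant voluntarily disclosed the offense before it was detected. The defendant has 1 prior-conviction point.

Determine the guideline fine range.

Base offense level for unlicensed trading: 8.
A1 applies: 8 + 4 = 12.
A2 applies (level before this adjustment is 12 < 20, so +1): 12 + 1 = 13.
A3 applies: 13 + 2 = 15.
A5 does not apply.
A7 applies: 15 − 4 = 11.
A8 applies: 11 − 1 = 10.
Final offense level: 10.
Level 10 falls in the 10-11 band.
Fine table: Level 10-11 → ₡10,000–₡20,000.

₡10,000–₡20,000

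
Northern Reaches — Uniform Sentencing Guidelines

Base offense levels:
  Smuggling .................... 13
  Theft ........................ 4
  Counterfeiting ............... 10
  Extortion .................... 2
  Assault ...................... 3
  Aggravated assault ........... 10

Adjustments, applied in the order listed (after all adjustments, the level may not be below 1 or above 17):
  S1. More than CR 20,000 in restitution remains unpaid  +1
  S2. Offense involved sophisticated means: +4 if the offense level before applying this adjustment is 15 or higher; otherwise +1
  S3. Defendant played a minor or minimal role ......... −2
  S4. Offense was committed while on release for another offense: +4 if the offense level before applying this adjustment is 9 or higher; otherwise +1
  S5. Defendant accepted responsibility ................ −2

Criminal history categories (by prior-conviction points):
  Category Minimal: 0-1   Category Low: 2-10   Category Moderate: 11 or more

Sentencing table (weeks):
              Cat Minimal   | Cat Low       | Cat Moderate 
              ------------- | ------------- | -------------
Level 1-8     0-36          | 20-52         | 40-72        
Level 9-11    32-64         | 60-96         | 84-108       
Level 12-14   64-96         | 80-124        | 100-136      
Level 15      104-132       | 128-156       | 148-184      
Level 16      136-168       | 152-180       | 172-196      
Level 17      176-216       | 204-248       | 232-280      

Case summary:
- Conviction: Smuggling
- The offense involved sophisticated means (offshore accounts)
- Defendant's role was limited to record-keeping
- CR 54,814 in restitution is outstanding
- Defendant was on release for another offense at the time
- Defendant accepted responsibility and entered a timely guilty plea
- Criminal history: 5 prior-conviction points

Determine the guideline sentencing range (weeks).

128-156 weeks

Base offense level for smuggling: 13.
S1 applies: 13 + 1 = 14.
S2 applies (level before this adjustment is 14 < 15, so +1): 14 + 1 = 15.
S3 applies: 15 − 2 = 13.
S4 applies (level before this adjustment is 13 ≥ 9, so +4): 13 + 4 = 17.
S5 applies: 17 − 2 = 15.
Final offense level: 15.
Criminal history: 5 prior points → Category Low (2-10).
Level 15 falls in the 15 band.
Grid: Level 15 × Category Low = 128-156 weeks.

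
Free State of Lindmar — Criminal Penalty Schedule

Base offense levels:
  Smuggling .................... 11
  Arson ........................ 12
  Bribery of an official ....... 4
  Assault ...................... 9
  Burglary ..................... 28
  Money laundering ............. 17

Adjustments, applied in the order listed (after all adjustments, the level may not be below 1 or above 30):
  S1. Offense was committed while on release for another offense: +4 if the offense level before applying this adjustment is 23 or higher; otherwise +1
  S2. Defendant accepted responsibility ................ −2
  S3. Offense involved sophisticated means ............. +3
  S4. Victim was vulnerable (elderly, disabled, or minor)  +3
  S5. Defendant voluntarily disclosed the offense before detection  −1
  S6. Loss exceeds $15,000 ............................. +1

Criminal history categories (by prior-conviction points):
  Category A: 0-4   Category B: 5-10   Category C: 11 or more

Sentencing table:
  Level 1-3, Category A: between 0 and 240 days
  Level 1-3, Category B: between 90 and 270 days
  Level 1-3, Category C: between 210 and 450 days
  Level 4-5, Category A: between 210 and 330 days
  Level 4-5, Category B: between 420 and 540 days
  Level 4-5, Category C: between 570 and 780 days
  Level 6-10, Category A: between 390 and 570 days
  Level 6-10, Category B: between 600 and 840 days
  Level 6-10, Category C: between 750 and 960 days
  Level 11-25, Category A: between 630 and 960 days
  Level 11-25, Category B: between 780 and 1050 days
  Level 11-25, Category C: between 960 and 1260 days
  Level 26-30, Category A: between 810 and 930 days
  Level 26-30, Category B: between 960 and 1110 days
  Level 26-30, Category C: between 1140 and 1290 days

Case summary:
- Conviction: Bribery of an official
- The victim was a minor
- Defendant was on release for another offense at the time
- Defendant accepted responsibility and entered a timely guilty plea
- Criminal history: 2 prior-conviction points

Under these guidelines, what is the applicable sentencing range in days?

Base offense level for bribery of an official: 4.
S1 applies (level before this adjustment is 4 < 23, so +1): 4 + 1 = 5.
S2 applies: 5 − 2 = 3.
S3 does not apply.
S4 applies: 3 + 3 = 6.
S5 does not apply.
S6 does not apply.
Final offense level: 6.
Criminal history: 2 prior points → Category A (0-4).
Level 6 falls in the 6-10 band.
Grid: Level 6-10 × Category A = 390-570 days.

390-570 days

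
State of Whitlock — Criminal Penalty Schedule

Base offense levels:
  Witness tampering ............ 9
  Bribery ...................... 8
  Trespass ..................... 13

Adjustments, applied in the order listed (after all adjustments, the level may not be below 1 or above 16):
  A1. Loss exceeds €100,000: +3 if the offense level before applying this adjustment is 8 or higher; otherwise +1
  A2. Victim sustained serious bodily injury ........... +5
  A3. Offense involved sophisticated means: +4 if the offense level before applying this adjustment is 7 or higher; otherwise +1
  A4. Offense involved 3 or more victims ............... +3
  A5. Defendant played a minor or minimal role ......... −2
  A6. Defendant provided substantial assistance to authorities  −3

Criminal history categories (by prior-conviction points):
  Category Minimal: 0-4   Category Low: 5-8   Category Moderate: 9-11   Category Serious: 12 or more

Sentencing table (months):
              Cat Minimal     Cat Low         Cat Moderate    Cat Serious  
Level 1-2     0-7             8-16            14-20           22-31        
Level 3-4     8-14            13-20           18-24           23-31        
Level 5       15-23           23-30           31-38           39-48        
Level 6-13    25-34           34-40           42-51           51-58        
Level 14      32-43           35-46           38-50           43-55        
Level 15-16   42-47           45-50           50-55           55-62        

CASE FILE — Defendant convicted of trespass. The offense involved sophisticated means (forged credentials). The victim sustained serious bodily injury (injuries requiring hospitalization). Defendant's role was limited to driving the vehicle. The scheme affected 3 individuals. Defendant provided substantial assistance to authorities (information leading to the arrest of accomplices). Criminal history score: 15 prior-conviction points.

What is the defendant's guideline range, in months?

55-62 months

Base offense level for trespass: 13.
A1 does not apply.
A2 applies: 13 + 5 = 18.
A3 applies (level before this adjustment is 18 ≥ 7, so +4): 18 + 4 = 22.
A4 applies: 22 + 3 = 25.
A5 applies: 25 − 2 = 23.
A6 applies: 23 − 3 = 20.
Level 20 exceeds the maximum of 16; capped at 16.
Final offense level: 16.
Criminal history: 15 prior points → Category Serious (12+).
Level 16 falls in the 15-16 band.
Grid: Level 15-16 × Category Serious = 55-62 months.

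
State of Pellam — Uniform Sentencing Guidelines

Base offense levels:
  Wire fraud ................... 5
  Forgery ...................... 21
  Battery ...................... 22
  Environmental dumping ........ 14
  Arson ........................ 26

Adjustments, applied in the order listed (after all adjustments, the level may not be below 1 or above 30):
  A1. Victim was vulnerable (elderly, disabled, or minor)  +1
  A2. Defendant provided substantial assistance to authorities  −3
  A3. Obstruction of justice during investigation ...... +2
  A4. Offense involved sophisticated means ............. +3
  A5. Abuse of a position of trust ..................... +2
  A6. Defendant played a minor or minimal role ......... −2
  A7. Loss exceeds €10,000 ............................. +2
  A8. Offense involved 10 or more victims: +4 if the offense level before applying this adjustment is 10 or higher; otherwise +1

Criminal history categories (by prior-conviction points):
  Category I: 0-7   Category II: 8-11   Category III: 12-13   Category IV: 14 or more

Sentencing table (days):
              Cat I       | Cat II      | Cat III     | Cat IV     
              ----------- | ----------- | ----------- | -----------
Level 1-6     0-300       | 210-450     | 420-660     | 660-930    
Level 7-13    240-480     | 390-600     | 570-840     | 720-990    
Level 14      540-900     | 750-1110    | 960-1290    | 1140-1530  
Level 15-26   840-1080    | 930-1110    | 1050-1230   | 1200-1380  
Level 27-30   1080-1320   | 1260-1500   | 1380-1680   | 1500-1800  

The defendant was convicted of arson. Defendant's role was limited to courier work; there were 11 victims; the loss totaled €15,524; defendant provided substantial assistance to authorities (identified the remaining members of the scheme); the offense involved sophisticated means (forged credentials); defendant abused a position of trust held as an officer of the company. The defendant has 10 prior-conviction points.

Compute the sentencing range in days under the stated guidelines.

Base offense level for arson: 26.
A1 does not apply.
A2 applies: 26 − 3 = 23.
A4 applies: 23 + 3 = 26.
A5 applies: 26 + 2 = 28.
A6 applies: 28 − 2 = 26.
A7 applies: 26 + 2 = 28.
A8 applies (level before this adjustment is 28 ≥ 10, so +4): 28 + 4 = 32.
Level 32 exceeds the maximum of 30; capped at 30.
Final offense level: 30.
Criminal history: 10 prior points → Category II (8-11).
Level 30 falls in the 27-30 band.
Grid: Level 27-30 × Category II = 1260-1500 days.

1260-1500 days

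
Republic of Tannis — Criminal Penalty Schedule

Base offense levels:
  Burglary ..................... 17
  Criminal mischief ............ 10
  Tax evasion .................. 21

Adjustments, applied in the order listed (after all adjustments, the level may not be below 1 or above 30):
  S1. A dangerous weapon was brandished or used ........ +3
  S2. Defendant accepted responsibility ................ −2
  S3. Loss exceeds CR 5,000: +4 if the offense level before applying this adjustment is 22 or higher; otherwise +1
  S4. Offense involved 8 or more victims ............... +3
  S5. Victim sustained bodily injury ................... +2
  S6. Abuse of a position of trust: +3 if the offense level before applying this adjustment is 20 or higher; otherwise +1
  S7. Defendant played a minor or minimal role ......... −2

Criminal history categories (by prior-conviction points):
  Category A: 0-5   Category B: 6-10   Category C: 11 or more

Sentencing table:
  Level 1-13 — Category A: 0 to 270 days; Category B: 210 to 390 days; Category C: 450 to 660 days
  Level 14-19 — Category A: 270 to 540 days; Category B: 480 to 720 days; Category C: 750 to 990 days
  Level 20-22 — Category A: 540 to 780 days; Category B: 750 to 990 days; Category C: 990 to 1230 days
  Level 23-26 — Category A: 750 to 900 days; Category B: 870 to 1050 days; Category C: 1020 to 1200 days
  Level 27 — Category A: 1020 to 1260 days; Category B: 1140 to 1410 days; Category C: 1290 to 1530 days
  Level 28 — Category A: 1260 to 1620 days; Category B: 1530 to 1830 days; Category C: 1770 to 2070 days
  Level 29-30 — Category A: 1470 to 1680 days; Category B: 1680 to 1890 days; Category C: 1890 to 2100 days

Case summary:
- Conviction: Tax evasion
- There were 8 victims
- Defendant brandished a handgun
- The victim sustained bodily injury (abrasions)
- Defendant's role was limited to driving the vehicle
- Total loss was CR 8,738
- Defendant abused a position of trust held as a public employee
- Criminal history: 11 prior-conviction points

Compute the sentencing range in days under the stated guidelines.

1890-2100 days

Base offense level for tax evasion: 21.
S1 applies: 21 + 3 = 24.
S3 applies (level before this adjustment is 24 ≥ 22, so +4): 24 + 4 = 28.
S4 applies: 28 + 3 = 31.
S5 applies: 31 + 2 = 33.
S6 applies (level before this adjustment is 33 ≥ 20, so +3): 33 + 3 = 36.
S7 applies: 36 − 2 = 34.
Level 34 exceeds the maximum of 30; capped at 30.
Final offense level: 30.
Criminal history: 11 prior points → Category C (11+).
Level 30 falls in the 29-30 band.
Grid: Level 29-30 × Category C = 1890-2100 days.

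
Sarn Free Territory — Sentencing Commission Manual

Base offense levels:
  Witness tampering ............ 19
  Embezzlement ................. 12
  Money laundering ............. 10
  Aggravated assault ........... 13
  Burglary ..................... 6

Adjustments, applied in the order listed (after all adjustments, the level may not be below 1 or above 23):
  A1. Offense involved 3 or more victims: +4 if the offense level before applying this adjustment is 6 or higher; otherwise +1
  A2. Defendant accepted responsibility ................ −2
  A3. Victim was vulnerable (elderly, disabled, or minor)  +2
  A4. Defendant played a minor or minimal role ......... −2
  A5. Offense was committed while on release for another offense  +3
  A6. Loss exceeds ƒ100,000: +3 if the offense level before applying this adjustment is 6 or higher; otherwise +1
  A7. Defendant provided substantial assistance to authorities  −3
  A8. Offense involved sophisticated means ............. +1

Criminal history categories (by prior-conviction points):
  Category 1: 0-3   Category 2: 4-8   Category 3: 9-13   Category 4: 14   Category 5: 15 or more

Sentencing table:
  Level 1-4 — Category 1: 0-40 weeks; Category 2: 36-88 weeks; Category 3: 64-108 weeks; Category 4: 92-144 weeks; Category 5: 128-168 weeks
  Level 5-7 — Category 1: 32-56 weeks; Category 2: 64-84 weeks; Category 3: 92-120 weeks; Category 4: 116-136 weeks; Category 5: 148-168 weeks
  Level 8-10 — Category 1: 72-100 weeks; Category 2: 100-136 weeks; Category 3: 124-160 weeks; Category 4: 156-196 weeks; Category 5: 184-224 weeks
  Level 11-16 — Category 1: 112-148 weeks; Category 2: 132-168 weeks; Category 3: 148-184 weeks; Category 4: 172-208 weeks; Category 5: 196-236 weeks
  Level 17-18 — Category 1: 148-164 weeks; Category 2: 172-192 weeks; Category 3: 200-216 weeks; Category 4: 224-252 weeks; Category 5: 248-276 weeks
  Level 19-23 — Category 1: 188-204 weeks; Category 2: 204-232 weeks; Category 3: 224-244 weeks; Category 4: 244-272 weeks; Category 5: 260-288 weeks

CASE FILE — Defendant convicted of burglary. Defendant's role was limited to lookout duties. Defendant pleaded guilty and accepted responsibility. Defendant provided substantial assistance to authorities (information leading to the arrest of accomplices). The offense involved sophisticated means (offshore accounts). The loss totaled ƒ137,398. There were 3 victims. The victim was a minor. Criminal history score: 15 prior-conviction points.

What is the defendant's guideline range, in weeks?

184-224 weeks

Base offense level for burglary: 6.
A1 applies (level before this adjustment is 6 ≥ 6, so +4): 6 + 4 = 10.
A2 applies: 10 − 2 = 8.
A3 applies: 8 + 2 = 10.
A4 applies: 10 − 2 = 8.
A5 does not apply.
A6 applies (level before this adjustment is 8 ≥ 6, so +3): 8 + 3 = 11.
A7 applies: 11 − 3 = 8.
A8 applies: 8 + 1 = 9.
Final offense level: 9.
Criminal history: 15 prior points → Category 5 (15+).
Level 9 falls in the 8-10 band.
Grid: Level 8-10 × Category 5 = 184-224 weeks.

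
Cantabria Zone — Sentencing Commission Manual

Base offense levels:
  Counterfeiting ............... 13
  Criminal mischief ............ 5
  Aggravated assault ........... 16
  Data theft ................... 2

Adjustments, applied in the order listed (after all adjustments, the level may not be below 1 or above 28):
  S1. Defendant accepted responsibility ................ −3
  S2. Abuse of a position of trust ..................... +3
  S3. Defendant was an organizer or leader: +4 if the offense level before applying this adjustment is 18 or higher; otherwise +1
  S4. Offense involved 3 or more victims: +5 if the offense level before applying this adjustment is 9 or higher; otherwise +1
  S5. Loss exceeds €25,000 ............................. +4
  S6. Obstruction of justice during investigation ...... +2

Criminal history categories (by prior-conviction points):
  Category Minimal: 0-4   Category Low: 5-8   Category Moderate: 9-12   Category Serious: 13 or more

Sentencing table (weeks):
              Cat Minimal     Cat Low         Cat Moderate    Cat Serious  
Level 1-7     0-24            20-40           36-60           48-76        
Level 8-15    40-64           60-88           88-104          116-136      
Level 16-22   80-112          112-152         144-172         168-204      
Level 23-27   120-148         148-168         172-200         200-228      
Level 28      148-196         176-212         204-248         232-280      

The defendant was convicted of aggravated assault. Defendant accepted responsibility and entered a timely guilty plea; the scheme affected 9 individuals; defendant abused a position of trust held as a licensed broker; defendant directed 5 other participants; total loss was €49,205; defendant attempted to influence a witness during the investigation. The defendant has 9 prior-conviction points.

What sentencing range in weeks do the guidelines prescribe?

Base offense level for aggravated assault: 16.
S1 applies: 16 − 3 = 13.
S2 applies: 13 + 3 = 16.
S3 applies (level before this adjustment is 16 < 18, so +1): 16 + 1 = 17.
S4 applies (level before this adjustment is 17 ≥ 9, so +5): 17 + 5 = 22.
S5 applies: 22 + 4 = 26.
S6 applies: 26 + 2 = 28.
Final offense level: 28.
Criminal history: 9 prior points → Category Moderate (9-12).
Level 28 falls in the 28 band.
Grid: Level 28 × Category Moderate = 204-248 weeks.

204-248 weeks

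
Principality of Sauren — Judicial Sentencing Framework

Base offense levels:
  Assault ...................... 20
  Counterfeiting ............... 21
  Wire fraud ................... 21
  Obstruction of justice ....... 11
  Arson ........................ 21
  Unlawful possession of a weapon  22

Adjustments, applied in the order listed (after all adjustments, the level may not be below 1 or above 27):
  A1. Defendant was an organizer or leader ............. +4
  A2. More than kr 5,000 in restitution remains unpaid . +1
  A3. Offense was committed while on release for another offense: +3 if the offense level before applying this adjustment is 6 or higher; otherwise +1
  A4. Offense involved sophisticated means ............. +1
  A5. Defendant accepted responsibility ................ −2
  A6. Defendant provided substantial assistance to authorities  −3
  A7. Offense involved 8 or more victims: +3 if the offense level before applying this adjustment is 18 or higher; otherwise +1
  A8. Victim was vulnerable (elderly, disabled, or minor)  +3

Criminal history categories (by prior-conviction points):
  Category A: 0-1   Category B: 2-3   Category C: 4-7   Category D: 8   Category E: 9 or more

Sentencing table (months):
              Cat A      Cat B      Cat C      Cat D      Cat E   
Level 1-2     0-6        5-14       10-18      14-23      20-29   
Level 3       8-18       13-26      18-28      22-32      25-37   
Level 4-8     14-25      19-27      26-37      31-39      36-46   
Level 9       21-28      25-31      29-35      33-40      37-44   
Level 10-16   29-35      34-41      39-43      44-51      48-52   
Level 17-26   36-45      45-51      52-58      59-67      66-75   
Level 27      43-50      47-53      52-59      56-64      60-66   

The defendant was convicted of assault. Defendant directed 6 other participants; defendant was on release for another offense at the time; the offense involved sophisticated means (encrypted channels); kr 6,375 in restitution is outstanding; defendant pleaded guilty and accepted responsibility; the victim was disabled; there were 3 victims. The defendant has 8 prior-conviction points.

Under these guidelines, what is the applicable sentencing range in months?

Base offense level for assault: 20.
A1 applies: 20 + 4 = 24.
A2 applies: 24 + 1 = 25.
A3 applies (level before this adjustment is 25 ≥ 6, so +3): 25 + 3 = 28.
A4 applies: 28 + 1 = 29.
A5 applies: 29 − 2 = 27.
A8 applies: 27 + 3 = 30.
Level 30 exceeds the maximum of 27; capped at 27.
Final offense level: 27.
Criminal history: 8 prior points → Category D (8).
Level 27 falls in the 27 band.
Grid: Level 27 × Category D = 56-64 months.

56-64 months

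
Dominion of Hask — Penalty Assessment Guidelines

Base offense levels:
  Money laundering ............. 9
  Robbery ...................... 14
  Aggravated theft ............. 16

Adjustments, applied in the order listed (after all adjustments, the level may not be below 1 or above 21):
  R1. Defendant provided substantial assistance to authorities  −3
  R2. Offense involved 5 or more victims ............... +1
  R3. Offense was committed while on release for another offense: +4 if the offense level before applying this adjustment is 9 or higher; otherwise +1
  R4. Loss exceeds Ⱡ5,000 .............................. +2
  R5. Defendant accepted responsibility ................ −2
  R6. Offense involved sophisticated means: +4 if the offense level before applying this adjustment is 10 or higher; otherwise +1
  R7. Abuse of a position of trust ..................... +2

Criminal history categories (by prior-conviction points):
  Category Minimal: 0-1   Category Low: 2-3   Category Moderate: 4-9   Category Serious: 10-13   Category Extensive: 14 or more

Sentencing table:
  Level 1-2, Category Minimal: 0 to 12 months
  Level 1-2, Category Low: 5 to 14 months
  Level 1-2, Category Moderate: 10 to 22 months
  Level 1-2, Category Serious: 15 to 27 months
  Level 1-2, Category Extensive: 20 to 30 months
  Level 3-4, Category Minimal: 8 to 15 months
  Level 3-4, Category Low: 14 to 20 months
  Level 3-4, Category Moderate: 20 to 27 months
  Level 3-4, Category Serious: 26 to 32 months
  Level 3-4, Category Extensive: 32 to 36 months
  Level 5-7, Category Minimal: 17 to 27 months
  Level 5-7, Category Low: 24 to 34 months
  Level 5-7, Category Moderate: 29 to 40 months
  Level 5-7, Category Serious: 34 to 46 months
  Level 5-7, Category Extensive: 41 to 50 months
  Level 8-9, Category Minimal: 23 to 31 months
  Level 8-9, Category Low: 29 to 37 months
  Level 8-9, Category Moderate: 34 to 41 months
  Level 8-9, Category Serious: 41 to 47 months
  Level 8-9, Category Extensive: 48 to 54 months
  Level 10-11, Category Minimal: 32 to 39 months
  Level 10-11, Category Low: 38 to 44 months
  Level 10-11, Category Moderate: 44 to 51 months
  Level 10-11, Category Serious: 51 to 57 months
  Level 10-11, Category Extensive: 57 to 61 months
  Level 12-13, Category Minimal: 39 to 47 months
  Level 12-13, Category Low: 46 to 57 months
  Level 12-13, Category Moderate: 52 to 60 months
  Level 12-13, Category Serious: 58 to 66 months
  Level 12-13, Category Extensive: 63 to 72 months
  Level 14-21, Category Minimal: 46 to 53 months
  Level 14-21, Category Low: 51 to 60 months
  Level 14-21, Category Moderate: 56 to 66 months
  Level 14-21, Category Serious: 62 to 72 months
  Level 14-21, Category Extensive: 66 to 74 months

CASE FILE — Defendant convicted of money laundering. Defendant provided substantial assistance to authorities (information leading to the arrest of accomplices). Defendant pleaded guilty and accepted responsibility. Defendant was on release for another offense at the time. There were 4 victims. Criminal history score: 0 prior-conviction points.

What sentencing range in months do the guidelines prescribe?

17-27 months

Base offense level for money laundering: 9.
R1 applies: 9 − 3 = 6.
R2 does not apply.
R3 applies (level before this adjustment is 6 < 9, so +1): 6 + 1 = 7.
R4 does not apply.
R5 applies: 7 − 2 = 5.
R6 does not apply.
Final offense level: 5.
Criminal history: 0 prior points → Category Minimal (0-1).
Level 5 falls in the 5-7 band.
Grid: Level 5-7 × Category Minimal = 17-27 months.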